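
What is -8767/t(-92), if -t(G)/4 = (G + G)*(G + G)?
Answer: 8767/135424 ≈ 0.064737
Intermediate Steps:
t(G) = -16*G² (t(G) = -4*(G + G)*(G + G) = -4*2*G*2*G = -16*G²)
-8767/t(-92) = -8767/((-16*(-92)²)) = -8767/((-16*8464)) = -8767/(-135424) = -8767*(-1/135424) = 8767/135424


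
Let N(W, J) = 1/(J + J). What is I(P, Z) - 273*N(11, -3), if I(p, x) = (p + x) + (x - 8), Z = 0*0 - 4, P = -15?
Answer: 29/2 ≈ 14.500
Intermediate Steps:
Z = -4 (Z = 0 - 4 = -4)
I(p, x) = -8 + p + 2*x (I(p, x) = (p + x) + (-8 + x) = -8 + p + 2*x)
N(W, J) = 1/(2*J)
I(P, Z) - 273*N(11, -3) = (-8 - 15 + 2*(-4)) - 273/(2*(-3)) = (-8 - 15 - 8) - 273*(-1)/(2*3) = -31 - 273*(-1/6) = -31 + 91/2 = 29/2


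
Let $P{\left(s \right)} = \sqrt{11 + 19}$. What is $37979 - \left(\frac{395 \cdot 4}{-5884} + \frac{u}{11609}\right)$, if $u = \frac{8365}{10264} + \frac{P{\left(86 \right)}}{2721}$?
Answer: $\frac{6656879912494189}{175276675496} - \frac{\sqrt{30}}{31588089} \approx 37979.0$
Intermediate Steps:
$P{\left(s \right)} = \sqrt{30}$
$u = \frac{8365}{10264} + \frac{\sqrt{30}}{2721} \approx 0.817$
$37979 - \left(\frac{395 \cdot 4}{-5884} + \frac{u}{11609}\right) = 37979 - \left(\frac{395 \cdot 4}{-5884} + \frac{\frac{8365}{10264} + \frac{\sqrt{30}}{2721}}{11609}\right) = 37979 - \left(1580 \left(- \frac{1}{5884}\right) + \left(\frac{8365}{10264} + \frac{\sqrt{30}}{2721}\right) \frac{1}{11609}\right) = 37979 - \left(- \frac{395}{1471} + \left(\frac{8365}{119154776} + \frac{\sqrt{30}}{31588089}\right)\right) = 37979 - \left(- \frac{47053831605}{175276675496} + \frac{\sqrt{30}}{31588089}\right) = 37979 + \left(\frac{47053831605}{175276675496} - \frac{\sqrt{30}}{31588089}\right) = \frac{6656879912494189}{175276675496} - \frac{\sqrt{30}}{31588089}$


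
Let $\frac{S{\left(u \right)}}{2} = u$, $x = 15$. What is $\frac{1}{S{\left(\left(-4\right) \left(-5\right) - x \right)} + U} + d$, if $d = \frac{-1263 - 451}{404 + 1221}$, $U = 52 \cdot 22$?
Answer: $- \frac{1976331}{1875250} \approx -1.0539$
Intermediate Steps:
$S{\left(u \right)} = 2 u$
$U = 1144$
$d = - \frac{1714}{1625} \approx -1.0548$
$\frac{1}{S{\left(\left(-4\right) \left(-5\right) - x \right)} + U} + d = \frac{1}{2 \left(\left(-4\right) \left(-5\right) - 15\right) + 1144} - \frac{1714}{1625} = \frac{1}{2 \left(20 - 15\right) + 1144} - \frac{1714}{1625} = \frac{1}{2 \cdot 5 + 1144} - \frac{1714}{1625} = \frac{1}{10 + 1144} - \frac{1714}{1625} = \frac{1}{1154} - \frac{1714}{1625} = - \frac{1976331}{1875250}$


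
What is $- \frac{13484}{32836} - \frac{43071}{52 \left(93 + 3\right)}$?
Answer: $- \frac{123465957}{13659776} \approx -9.0387$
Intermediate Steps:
$- \frac{13484}{32836} - \frac{43071}{52 \left(93 + 3\right)} = \left(-13484\right) \frac{1}{32836} - \frac{43071}{52 \cdot 96} = - \frac{3371}{8209} - \frac{43071}{4992} = - \frac{3371}{8209} - \frac{14357}{1664} = - \frac{123465957}{13659776}$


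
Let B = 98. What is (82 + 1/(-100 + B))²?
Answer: 26569/4 ≈ 6642.3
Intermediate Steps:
(82 + 1/(-100 + B))² = (82 + 1/(-100 + 98))² = (82 + 1/(-2))² = (82 - ½)² = (163/2)² = 26569/4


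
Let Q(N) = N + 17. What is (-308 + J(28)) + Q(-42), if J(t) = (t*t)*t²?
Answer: 614323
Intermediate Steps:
Q(N) = 17 + N
J(t) = t⁴ (J(t) = t²*t² = t⁴)
(-308 + J(28)) + Q(-42) = (-308 + 28⁴) + (17 - 42) = (-308 + 614656) - 25 = 614348 - 25 = 614323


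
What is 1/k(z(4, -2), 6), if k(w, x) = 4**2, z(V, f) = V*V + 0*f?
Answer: 1/16 ≈ 0.062500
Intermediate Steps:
z(V, f) = V**2 (z(V, f) = V**2 + 0 = V**2)
k(w, x) = 16
1/k(z(4, -2), 6) = 1/16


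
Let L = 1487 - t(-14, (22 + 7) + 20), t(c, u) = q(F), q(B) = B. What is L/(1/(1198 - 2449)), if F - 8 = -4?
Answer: -1855233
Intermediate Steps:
F = 4 (F = 8 - 4 = 4)
t(c, u) = 4
L = 1483 (L = 1487 - 1*4 = 1487 - 4 = 1483)
L/(1/(1198 - 2449)) = 1483/(1/(1198 - 2449)) = 1483/(1/(-1251)) = 1483/(-1/1251) = 1483*(-1251) = -1855233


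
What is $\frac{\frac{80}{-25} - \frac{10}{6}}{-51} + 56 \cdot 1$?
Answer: $\frac{42913}{765} \approx 56.095$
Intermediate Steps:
$\frac{\frac{80}{-25} - \frac{10}{6}}{-51} + 56 \cdot 1 = \left(80 \left(- \frac{1}{25}\right) - \frac{5}{3}\right) \left(- \frac{1}{51}\right) + 56 = \left(- \frac{16}{5} - \frac{5}{3}\right) \left(- \frac{1}{51}\right) + 56 = \left(- \frac{73}{15}\right) \left(- \frac{1}{51}\right) + 56 = \frac{73}{765} + 56 = \frac{42913}{765}$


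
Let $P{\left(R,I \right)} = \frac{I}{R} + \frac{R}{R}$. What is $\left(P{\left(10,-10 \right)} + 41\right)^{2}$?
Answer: $1681$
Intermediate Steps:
$P{\left(R,I \right)} = 1 + \frac{I}{R}$ ($P{\left(R,I \right)} = \frac{I}{R} + 1 = 1 + \frac{I}{R}$)
$\left(P{\left(10,-10 \right)} + 41\right)^{2} = \left(\frac{-10 + 10}{10} + 41\right)^{2} = \left(\frac{1}{10} \cdot 0 + 41\right)^{2} = \left(0 + 41\right)^{2} = 41^{2} = 1681$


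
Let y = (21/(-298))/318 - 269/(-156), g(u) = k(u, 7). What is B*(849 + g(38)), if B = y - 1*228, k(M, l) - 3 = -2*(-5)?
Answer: -60072020578/307983 ≈ -1.9505e+5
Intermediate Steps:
k(M, l) = 13 (k(M, l) = 3 - 2*(-5) = 3 + 10 = 13)
g(u) = 13
y = 531005/307983 (y = (21*(-1/298))*(1/318) - 269*(-1/156) = -21/298*1/318 + 269/156 = -7/31588 + 269/156 = 531005/307983 ≈ 1.7241)
B = -69689119/307983 (B = 531005/307983 - 1*228 = 531005/307983 - 228 = -69689119/307983 ≈ -226.28)
B*(849 + g(38)) = -69689119*(849 + 13)/307983 = -69689119/307983*862 = -60072020578/307983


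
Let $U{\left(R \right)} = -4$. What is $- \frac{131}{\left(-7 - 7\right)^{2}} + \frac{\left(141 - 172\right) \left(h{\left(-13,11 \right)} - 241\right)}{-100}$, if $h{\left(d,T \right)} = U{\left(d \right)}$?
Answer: $- \frac{37543}{490} \approx -76.618$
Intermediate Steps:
$h{\left(d,T \right)} = -4$
$- \frac{131}{\left(-7 - 7\right)^{2}} + \frac{\left(141 - 172\right) \left(h{\left(-13,11 \right)} - 241\right)}{-100} = - \frac{131}{\left(-7 - 7\right)^{2}} + \frac{\left(141 - 172\right) \left(-4 - 241\right)}{-100} = - \frac{131}{\left(-14\right)^{2}} + \left(-31\right) \left(-245\right) \left(- \frac{1}{100}\right) = - \frac{131}{196} + 7595 \left(- \frac{1}{100}\right) = \left(-131\right) \frac{1}{196} - \frac{1519}{20} = - \frac{131}{196} - \frac{1519}{20} = - \frac{37543}{490}$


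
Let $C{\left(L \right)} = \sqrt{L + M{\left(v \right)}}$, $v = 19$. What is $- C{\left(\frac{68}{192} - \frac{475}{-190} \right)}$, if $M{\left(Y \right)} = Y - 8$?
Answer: $- \frac{\sqrt{1995}}{12} \approx -3.7221$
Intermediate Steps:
$M{\left(Y \right)} = -8 + Y$
$C{\left(L \right)} = \sqrt{11 + L}$ ($C{\left(L \right)} = \sqrt{L + \left(-8 + 19\right)} = \sqrt{L + 11} = \sqrt{11 + L}$)
$- C{\left(\frac{68}{192} - \frac{475}{-190} \right)} = - \sqrt{11 + \left(\frac{68}{192} - \frac{475}{-190}\right)} = - \sqrt{11 + \left(68 \cdot \frac{1}{192} - - \frac{5}{2}\right)} = - \sqrt{11 + \left(\frac{17}{48} + \frac{5}{2}\right)} = - \sqrt{11 + \frac{137}{48}} = - \sqrt{\frac{665}{48}} = - \frac{\sqrt{1995}}{12}$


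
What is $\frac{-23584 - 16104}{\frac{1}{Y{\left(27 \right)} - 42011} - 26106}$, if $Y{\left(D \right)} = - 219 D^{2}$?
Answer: $\frac{8003561456}{5264588173} \approx 1.5203$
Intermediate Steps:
$\frac{-23584 - 16104}{\frac{1}{Y{\left(27 \right)} - 42011} - 26106} = \frac{-23584 - 16104}{\frac{1}{- 219 \cdot 27^{2} - 42011} - 26106} = - \frac{39688}{\frac{1}{\left(-219\right) 729 - 42011} - 26106} = - \frac{39688}{\frac{1}{-159651 - 42011} - 26106} = - \frac{39688}{\frac{1}{-201662} - 26106} = - \frac{39688}{- \frac{1}{201662} - 26106} = - \frac{39688}{- \frac{5264588173}{201662}} = \left(-39688\right) \left(- \frac{201662}{5264588173}\right) = \frac{8003561456}{5264588173}$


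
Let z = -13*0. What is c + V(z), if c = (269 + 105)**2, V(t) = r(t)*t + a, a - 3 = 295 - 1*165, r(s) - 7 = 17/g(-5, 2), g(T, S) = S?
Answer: 140009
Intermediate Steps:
r(s) = 31/2 (r(s) = 7 + 17/2 = 31/2)
a = 133 (a = 3 + (295 - 1*165) = 3 + (295 - 165) = 3 + 130 = 133)
z = 0
V(t) = 133 + 31*t/2 (V(t) = 31*t/2 + 133 = 133 + 31*t/2)
c = 139876 (c = 374**2 = 139876)
c + V(z) = 139876 + (133 + (31/2)*0) = 139876 + (133 + 0) = 139876 + 133 = 140009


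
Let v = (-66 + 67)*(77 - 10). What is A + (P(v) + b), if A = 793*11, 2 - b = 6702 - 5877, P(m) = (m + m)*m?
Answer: 16878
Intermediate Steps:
v = 67 (v = 1*67 = 67)
P(m) = 2*m² (P(m) = (2*m)*m = 2*m²)
b = -823 (b = 2 - (6702 - 5877) = 2 - 1*825 = 2 - 825 = -823)
A = 8723
A + (P(v) + b) = 8723 + (2*67² - 823) = 8723 + (2*4489 - 823) = 8723 + (8978 - 823) = 8723 + 8155 = 16878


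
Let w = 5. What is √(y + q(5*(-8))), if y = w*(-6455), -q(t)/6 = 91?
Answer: I*√32821 ≈ 181.17*I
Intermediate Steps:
q(t) = -546 (q(t) = -6*91 = -546)
y = -32275 (y = 5*(-6455) = -32275)
√(y + q(5*(-8))) = √(-32275 - 546) = √(-32821) = I*√32821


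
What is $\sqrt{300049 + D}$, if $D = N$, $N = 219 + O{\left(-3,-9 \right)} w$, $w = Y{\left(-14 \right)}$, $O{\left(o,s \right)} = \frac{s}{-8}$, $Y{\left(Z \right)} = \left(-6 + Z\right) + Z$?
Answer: $\frac{\sqrt{1200919}}{2} \approx 547.93$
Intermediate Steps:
$Y{\left(Z \right)} = -6 + 2 Z$
$O{\left(o,s \right)} = - \frac{s}{8}$ ($O{\left(o,s \right)} = s \left(- \frac{1}{8}\right) = - \frac{s}{8}$)
$w = -34$ ($w = -6 + 2 \left(-14\right) = -6 - 28 = -34$)
$N = \frac{723}{4}$ ($N = 219 + \left(- \frac{1}{8}\right) \left(-9\right) \left(-34\right) = 219 + \frac{9}{8} \left(-34\right) = 219 - \frac{153}{4} = \frac{723}{4} \approx 180.75$)
$D = \frac{723}{4} \approx 180.75$
$\sqrt{300049 + D} = \sqrt{300049 + \frac{723}{4}} = \sqrt{\frac{1200919}{4}} = \frac{\sqrt{1200919}}{2}$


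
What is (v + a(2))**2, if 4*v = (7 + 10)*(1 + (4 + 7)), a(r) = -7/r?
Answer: 9025/4 ≈ 2256.3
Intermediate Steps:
v = 51 (v = ((7 + 10)*(1 + (4 + 7)))/4 = (17*(1 + 11))/4 = (17*12)/4 = (1/4)*204 = 51)
(v + a(2))**2 = (51 - 7/2)**2 = (95/2)**2 = 9025/4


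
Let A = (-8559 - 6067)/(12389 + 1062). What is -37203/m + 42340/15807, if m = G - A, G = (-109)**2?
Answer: -381023080297/842122967433 ≈ -0.45246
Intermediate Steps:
G = 11881
A = -14626/13451 ≈ -1.0874
m = 159825957/13451 (m = 11881 - 1*(-14626/13451) = 11881 + 14626/13451 = 159825957/13451 ≈ 11882.)
-37203/m + 42340/15807 = -37203/159825957/13451 + 42340/15807 = -37203*13451/159825957 + 42340*(1/15807) = -166805851/53275319 + 42340/15807 = -381023080297/842122967433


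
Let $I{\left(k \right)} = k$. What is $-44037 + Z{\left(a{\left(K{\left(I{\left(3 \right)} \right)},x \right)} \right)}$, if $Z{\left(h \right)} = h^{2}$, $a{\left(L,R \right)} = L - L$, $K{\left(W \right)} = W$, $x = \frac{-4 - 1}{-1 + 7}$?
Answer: $-44037$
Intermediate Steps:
$x = - \frac{5}{6} \approx -0.83333$
$a{\left(L,R \right)} = 0$
$-44037 + Z{\left(a{\left(K{\left(I{\left(3 \right)} \right)},x \right)} \right)} = -44037 + 0^{2} = -44037 + 0 = -44037$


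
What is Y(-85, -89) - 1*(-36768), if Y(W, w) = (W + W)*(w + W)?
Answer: 66348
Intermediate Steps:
Y(W, w) = 2*W*(W + w) (Y(W, w) = (2*W)*(W + w) = 2*W*(W + w))
Y(-85, -89) - 1*(-36768) = 2*(-85)*(-85 - 89) - 1*(-36768) = 2*(-85)*(-174) + 36768 = 29580 + 36768 = 66348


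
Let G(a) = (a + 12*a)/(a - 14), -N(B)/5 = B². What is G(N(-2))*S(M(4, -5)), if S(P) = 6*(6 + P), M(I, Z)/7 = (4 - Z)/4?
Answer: 16965/17 ≈ 997.94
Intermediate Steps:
M(I, Z) = 7 - 7*Z/4 (M(I, Z) = 7*((4 - Z)/4) = 7*((4 - Z)*(¼)) = 7*(1 - Z/4) = 7 - 7*Z/4)
S(P) = 36 + 6*P
N(B) = -5*B²
G(a) = 13*a/(-14 + a) (G(a) = (13*a)/(-14 + a) = 13*a/(-14 + a))
G(N(-2))*S(M(4, -5)) = (13*(-5*(-2)²)/(-14 - 5*(-2)²))*(36 + 6*(7 - 7/4*(-5))) = (13*(-5*4)/(-14 - 5*4))*(36 + 6*(7 + 35/4)) = (13*(-20)/(-14 - 20))*(36 + 6*(63/4)) = (13*(-20)/(-34))*(36 + 189/2) = (13*(-20)*(-1/34))*(261/2) = (130/17)*(261/2) = 16965/17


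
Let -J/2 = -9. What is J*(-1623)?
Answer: -29214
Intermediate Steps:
J = 18 (J = -2*(-9) = 18)
J*(-1623) = 18*(-1623) = -29214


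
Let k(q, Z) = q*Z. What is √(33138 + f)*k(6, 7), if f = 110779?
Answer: 42*√143917 ≈ 15933.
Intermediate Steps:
k(q, Z) = Z*q
√(33138 + f)*k(6, 7) = √(33138 + 110779)*(7*6) = √143917*42 = 42*√143917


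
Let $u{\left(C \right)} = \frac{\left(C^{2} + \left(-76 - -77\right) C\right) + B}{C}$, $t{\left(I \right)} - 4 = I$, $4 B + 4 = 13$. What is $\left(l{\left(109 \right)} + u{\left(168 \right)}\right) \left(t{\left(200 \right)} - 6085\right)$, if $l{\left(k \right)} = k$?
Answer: $- \frac{366239275}{224} \approx -1.635 \cdot 10^{6}$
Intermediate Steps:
$B = \frac{9}{4}$ ($B = -1 + \frac{1}{4} \cdot 13 = -1 + \frac{13}{4} = \frac{9}{4} \approx 2.25$)
$t{\left(I \right)} = 4 + I$
$u{\left(C \right)} = \frac{\frac{9}{4} + C + C^{2}}{C}$ ($u{\left(C \right)} = \frac{\left(C^{2} + \left(-76 - -77\right) C\right) + \frac{9}{4}}{C} = \frac{\left(C^{2} + \left(-76 + 77\right) C\right) + \frac{9}{4}}{C} = \frac{\left(C^{2} + 1 C\right) + \frac{9}{4}}{C} = \frac{\left(C^{2} + C\right) + \frac{9}{4}}{C} = \frac{\left(C + C^{2}\right) + \frac{9}{4}}{C} = \frac{\frac{9}{4} + C + C^{2}}{C}$)
$\left(l{\left(109 \right)} + u{\left(168 \right)}\right) \left(t{\left(200 \right)} - 6085\right) = \left(109 + \left(1 + 168 + \frac{9}{4 \cdot 168}\right)\right) \left(\left(4 + 200\right) - 6085\right) = \left(109 + \left(1 + 168 + \frac{9}{4} \cdot \frac{1}{168}\right)\right) \left(204 - 6085\right) = \left(109 + \left(1 + 168 + \frac{3}{224}\right)\right) \left(-5881\right) = \left(109 + \frac{37859}{224}\right) \left(-5881\right) = \frac{62275}{224} \left(-5881\right) = - \frac{366239275}{224}$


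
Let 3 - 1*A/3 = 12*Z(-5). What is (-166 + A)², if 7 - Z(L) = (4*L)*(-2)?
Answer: 1062961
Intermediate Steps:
Z(L) = 7 + 8*L (Z(L) = 7 - 4*L*(-2) = 7 - (-8)*L = 7 + 8*L)
A = 1197 (A = 9 - 36*(7 + 8*(-5)) = 9 - 36*(7 - 40) = 9 - 36*(-33) = 9 - 3*(-396) = 9 + 1188 = 1197)
(-166 + A)² = (-166 + 1197)² = 1031² = 1062961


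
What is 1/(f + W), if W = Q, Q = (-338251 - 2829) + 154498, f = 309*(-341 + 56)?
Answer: -1/274647 ≈ -3.6410e-6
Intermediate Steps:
f = -88065 (f = 309*(-285) = -88065)
Q = -186582 (Q = -341080 + 154498 = -186582)
W = -186582
1/(f + W) = 1/(-88065 - 186582) = 1/(-274647) = -1/274647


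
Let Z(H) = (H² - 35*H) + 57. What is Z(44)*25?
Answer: 11325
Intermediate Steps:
Z(H) = 57 + H² - 35*H
Z(44)*25 = (57 + 44² - 35*44)*25 = (57 + 1936 - 1540)*25 = 453*25 = 11325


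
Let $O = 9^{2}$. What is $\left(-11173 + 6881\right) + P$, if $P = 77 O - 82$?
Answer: $1863$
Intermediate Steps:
$O = 81$
$P = 6155$ ($P = 77 \cdot 81 - 82 = 6237 - 82 = 6155$)
$\left(-11173 + 6881\right) + P = \left(-11173 + 6881\right) + 6155 = -4292 + 6155 = 1863$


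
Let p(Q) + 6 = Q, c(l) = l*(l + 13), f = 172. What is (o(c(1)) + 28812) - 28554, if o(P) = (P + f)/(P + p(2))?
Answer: 1383/5 ≈ 276.60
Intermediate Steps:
c(l) = l*(13 + l)
p(Q) = -6 + Q
o(P) = (172 + P)/(-4 + P) (o(P) = (P + 172)/(P + (-6 + 2)) = (172 + P)/(P - 4) = (172 + P)/(-4 + P))
(o(c(1)) + 28812) - 28554 = ((172 + 1*(13 + 1))/(-4 + 1*(13 + 1)) + 28812) - 28554 = ((172 + 1*14)/(-4 + 1*14) + 28812) - 28554 = ((172 + 14)/(-4 + 14) + 28812) - 28554 = (186/10 + 28812) - 28554 = ((⅒)*186 + 28812) - 28554 = (93/5 + 28812) - 28554 = 144153/5 - 28554 = 1383/5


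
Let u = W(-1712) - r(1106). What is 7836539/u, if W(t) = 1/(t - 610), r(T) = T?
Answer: -18196443558/2568133 ≈ -7085.5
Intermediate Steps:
W(t) = 1/(-610 + t)
u = -2568133/2322 (u = 1/(-610 - 1712) - 1*1106 = 1/(-2322) - 1106 = -1/2322 - 1106 = -2568133/2322 ≈ -1106.0)
7836539/u = 7836539/(-2568133/2322) = 7836539*(-2322/2568133) = -18196443558/2568133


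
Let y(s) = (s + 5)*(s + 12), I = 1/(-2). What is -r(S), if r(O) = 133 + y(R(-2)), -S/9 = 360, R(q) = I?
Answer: -739/4 ≈ -184.75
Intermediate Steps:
I = -1/2 ≈ -0.50000
R(q) = -1/2
y(s) = (5 + s)*(12 + s)
S = -3240 (S = -9*360 = -3240)
r(O) = 739/4 (r(O) = 133 + (60 + (-1/2)**2 + 17*(-1/2)) = 133 + (60 + 1/4 - 17/2) = 133 + 207/4 = 739/4)
-r(S) = -1*739/4 = -739/4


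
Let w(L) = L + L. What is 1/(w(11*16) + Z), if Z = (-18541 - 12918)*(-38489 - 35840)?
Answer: 1/2338316363 ≈ 4.2766e-10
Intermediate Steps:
w(L) = 2*L
Z = 2338316011 (Z = -31459*(-74329) = 2338316011)
1/(w(11*16) + Z) = 1/(2*(11*16) + 2338316011) = 1/(2*176 + 2338316011) = 1/(352 + 2338316011) = 1/2338316363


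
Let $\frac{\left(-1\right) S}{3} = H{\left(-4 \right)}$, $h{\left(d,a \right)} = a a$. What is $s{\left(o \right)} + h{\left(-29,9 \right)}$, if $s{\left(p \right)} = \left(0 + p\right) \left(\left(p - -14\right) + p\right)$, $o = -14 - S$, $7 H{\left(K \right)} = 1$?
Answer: $\frac{12709}{49} \approx 259.37$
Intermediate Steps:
$h{\left(d,a \right)} = a^{2}$
$H{\left(K \right)} = \frac{1}{7}$ ($H{\left(K \right)} = \frac{1}{7} \cdot 1 = \frac{1}{7}$)
$S = - \frac{3}{7}$ ($S = \left(-3\right) \frac{1}{7} = - \frac{3}{7} \approx -0.42857$)
$o = - \frac{95}{7}$ ($o = -14 - - \frac{3}{7} = -14 + \frac{3}{7} = - \frac{95}{7} \approx -13.571$)
$s{\left(p \right)} = p \left(14 + 2 p\right)$ ($s{\left(p \right)} = p \left(\left(p + 14\right) + p\right) = p \left(\left(14 + p\right) + p\right) = p \left(14 + 2 p\right)$)
$s{\left(o \right)} + h{\left(-29,9 \right)} = 2 \left(- \frac{95}{7}\right) \left(7 - \frac{95}{7}\right) + 9^{2} = 2 \left(- \frac{95}{7}\right) \left(- \frac{46}{7}\right) + 81 = \frac{8740}{49} + 81 = \frac{12709}{49}$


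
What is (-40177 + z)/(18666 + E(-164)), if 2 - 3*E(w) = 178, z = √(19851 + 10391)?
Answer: -120531/55822 + 3*√30242/55822 ≈ -2.1499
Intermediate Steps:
z = √30242 ≈ 173.90
E(w) = -176/3 (E(w) = ⅔ - ⅓*178 = ⅔ - 178/3 = -176/3)
(-40177 + z)/(18666 + E(-164)) = (-40177 + √30242)/(18666 - 176/3) = (-40177 + √30242)/(55822/3) = (-40177 + √30242)*(3/55822) = -120531/55822 + 3*√30242/55822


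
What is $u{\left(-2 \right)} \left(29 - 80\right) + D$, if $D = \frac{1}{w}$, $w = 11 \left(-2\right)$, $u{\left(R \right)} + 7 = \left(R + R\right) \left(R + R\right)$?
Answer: $- \frac{10099}{22} \approx -459.05$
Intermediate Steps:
$u{\left(R \right)} = -7 + 4 R^{2}$ ($u{\left(R \right)} = -7 + \left(R + R\right) \left(R + R\right) = -7 + 2 R 2 R = -7 + 4 R^{2}$)
$w = -22$
$D = - \frac{1}{22}$ ($D = \frac{1}{-22} = - \frac{1}{22} \approx -0.045455$)
$u{\left(-2 \right)} \left(29 - 80\right) + D = \left(-7 + 4 \left(-2\right)^{2}\right) \left(29 - 80\right) - \frac{1}{22} = \left(-7 + 4 \cdot 4\right) \left(29 - 80\right) - \frac{1}{22} = \left(-7 + 16\right) \left(-51\right) - \frac{1}{22} = 9 \left(-51\right) - \frac{1}{22} = -459 - \frac{1}{22} = - \frac{10099}{22}$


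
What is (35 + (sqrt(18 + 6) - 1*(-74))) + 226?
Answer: 335 + 2*sqrt(6) ≈ 339.90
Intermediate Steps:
(35 + (sqrt(18 + 6) - 1*(-74))) + 226 = (35 + (sqrt(24) + 74)) + 226 = (35 + (2*sqrt(6) + 74)) + 226 = (35 + (74 + 2*sqrt(6))) + 226 = (109 + 2*sqrt(6)) + 226 = 335 + 2*sqrt(6)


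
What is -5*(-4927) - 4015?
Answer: 20620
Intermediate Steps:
-5*(-4927) - 4015 = 24635 - 4015 = 20620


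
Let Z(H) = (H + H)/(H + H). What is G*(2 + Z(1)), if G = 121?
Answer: 363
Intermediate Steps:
Z(H) = 1 (Z(H) = (2*H)/((2*H)) = (2*H)*(1/(2*H)) = 1)
G*(2 + Z(1)) = 121*(2 + 1) = 121*3 = 363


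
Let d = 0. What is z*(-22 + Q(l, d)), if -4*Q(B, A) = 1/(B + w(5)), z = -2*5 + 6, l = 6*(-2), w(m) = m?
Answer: 615/7 ≈ 87.857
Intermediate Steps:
l = -12
z = -4 (z = -10 + 6 = -4)
Q(B, A) = -1/(4*(5 + B)) (Q(B, A) = -1/(4*(B + 5)) = -1/(4*(5 + B)))
z*(-22 + Q(l, d)) = -4*(-22 - 1/(20 + 4*(-12))) = -4*(-22 - 1/(20 - 48)) = -4*(-22 - 1/(-28)) = -4*(-22 - 1*(-1/28)) = -4*(-22 + 1/28) = -4*(-615/28) = 615/7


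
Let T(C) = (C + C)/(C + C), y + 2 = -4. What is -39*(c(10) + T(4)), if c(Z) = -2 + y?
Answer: 273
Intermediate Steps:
y = -6 (y = -2 - 4 = -6)
c(Z) = -8 (c(Z) = -2 - 6 = -8)
T(C) = 1 (T(C) = (2*C)/((2*C)) = (2*C)*(1/(2*C)) = 1)
-39*(c(10) + T(4)) = -39*(-8 + 1) = -39*(-7) = 273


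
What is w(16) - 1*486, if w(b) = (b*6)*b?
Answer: 1050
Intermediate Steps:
w(b) = 6*b**2 (w(b) = (6*b)*b = 6*b**2)
w(16) - 1*486 = 6*16**2 - 1*486 = 6*256 - 486 = 1536 - 486 = 1050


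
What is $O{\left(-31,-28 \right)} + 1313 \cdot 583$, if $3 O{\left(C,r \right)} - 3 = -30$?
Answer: $765470$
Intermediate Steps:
$O{\left(C,r \right)} = -9$ ($O{\left(C,r \right)} = 1 + \frac{1}{3} \left(-30\right) = 1 - 10 = -9$)
$O{\left(-31,-28 \right)} + 1313 \cdot 583 = -9 + 1313 \cdot 583 = -9 + 765479 = 765470$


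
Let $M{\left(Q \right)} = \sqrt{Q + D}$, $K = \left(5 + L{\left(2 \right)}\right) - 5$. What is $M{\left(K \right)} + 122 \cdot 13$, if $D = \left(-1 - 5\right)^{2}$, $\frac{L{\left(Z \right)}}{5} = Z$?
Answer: $1586 + \sqrt{46} \approx 1592.8$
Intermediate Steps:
$L{\left(Z \right)} = 5 Z$
$D = 36$ ($D = \left(-6\right)^{2} = 36$)
$K = 10$ ($K = \left(5 + 5 \cdot 2\right) - 5 = \left(5 + 10\right) - 5 = 15 - 5 = 10$)
$M{\left(Q \right)} = \sqrt{36 + Q}$ ($M{\left(Q \right)} = \sqrt{Q + 36} = \sqrt{36 + Q}$)
$M{\left(K \right)} + 122 \cdot 13 = \sqrt{36 + 10} + 122 \cdot 13 = \sqrt{46} + 1586 = 1586 + \sqrt{46}$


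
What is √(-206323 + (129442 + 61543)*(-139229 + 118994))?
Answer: I*√3864787798 ≈ 62167.0*I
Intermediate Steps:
√(-206323 + (129442 + 61543)*(-139229 + 118994)) = √(-206323 + 190985*(-20235)) = √(-206323 - 3864581475) = √(-3864787798) = I*√3864787798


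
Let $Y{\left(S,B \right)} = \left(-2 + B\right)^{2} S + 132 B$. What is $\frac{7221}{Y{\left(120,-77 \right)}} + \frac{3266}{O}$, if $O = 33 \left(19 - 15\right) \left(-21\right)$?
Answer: $- \frac{66465569}{56884212} \approx -1.1684$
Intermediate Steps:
$Y{\left(S,B \right)} = 132 B + S \left(-2 + B\right)^{2}$ ($Y{\left(S,B \right)} = S \left(-2 + B\right)^{2} + 132 B = 132 B + S \left(-2 + B\right)^{2}$)
$O = -2772$ ($O = 33 \cdot 4 \left(-21\right) = 132 \left(-21\right) = -2772$)
$\frac{7221}{Y{\left(120,-77 \right)}} + \frac{3266}{O} = \frac{7221}{132 \left(-77\right) + 120 \left(-2 - 77\right)^{2}} + \frac{3266}{-2772} = \frac{7221}{-10164 + 120 \left(-79\right)^{2}} + 3266 \left(- \frac{1}{2772}\right) = \frac{7221}{-10164 + 120 \cdot 6241} - \frac{1633}{1386} = \frac{7221}{-10164 + 748920} - \frac{1633}{1386} = \frac{7221}{738756} - \frac{1633}{1386} = 7221 \cdot \frac{1}{738756} - \frac{1633}{1386} = \frac{2407}{246252} - \frac{1633}{1386} = - \frac{66465569}{56884212}$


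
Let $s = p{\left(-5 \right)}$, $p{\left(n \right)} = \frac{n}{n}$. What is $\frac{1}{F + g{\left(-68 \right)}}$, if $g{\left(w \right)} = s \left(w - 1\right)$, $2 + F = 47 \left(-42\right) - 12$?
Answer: $- \frac{1}{2057} \approx -0.00048614$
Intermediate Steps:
$F = -1988$ ($F = -2 + \left(47 \left(-42\right) - 12\right) = -2 - 1986 = -1988$)
$p{\left(n \right)} = 1$
$s = 1$
$g{\left(w \right)} = -1 + w$ ($g{\left(w \right)} = 1 \left(w - 1\right) = 1 \left(-1 + w\right) = -1 + w$)
$\frac{1}{F + g{\left(-68 \right)}} = \frac{1}{-1988 - 69} = \frac{1}{-2057} = - \frac{1}{2057}$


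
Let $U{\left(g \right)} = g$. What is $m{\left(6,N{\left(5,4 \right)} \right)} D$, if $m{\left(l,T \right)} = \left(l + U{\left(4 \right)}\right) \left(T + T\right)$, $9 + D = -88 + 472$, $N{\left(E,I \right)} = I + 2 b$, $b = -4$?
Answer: $-30000$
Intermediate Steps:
$N{\left(E,I \right)} = -8 + I$ ($N{\left(E,I \right)} = I + 2 \left(-4\right) = I - 8 = -8 + I$)
$D = 375$ ($D = -9 + \left(-88 + 472\right) = -9 + 384 = 375$)
$m{\left(l,T \right)} = 2 T \left(4 + l\right)$ ($m{\left(l,T \right)} = \left(l + 4\right) \left(T + T\right) = \left(4 + l\right) 2 T = 2 T \left(4 + l\right)$)
$m{\left(6,N{\left(5,4 \right)} \right)} D = 2 \left(-8 + 4\right) \left(4 + 6\right) 375 = 2 \left(-4\right) 10 \cdot 375 = \left(-80\right) 375 = -30000$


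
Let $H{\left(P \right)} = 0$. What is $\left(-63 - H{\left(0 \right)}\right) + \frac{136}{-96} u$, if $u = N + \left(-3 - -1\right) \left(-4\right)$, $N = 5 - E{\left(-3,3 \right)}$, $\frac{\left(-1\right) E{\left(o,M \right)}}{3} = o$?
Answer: $- \frac{206}{3} \approx -68.667$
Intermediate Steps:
$E{\left(o,M \right)} = - 3 o$
$N = -4$ ($N = 5 - \left(-3\right) \left(-3\right) = 5 - 9 = -4$)
$u = 4$ ($u = -4 + \left(-3 - -1\right) \left(-4\right) = -4 + \left(-3 + 1\right) \left(-4\right) = -4 - -8 = -4 + 8 = 4$)
$\left(-63 - H{\left(0 \right)}\right) + \frac{136}{-96} u = \left(-63 - 0\right) + \frac{136}{-96} \cdot 4 = \left(-63 + 0\right) + 136 \left(- \frac{1}{96}\right) 4 = -63 - \frac{17}{3} = - \frac{206}{3}$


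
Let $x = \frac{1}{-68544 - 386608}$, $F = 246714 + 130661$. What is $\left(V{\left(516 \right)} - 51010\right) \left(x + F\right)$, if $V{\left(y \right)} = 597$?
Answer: $- \frac{8659087413167587}{455152} \approx -1.9025 \cdot 10^{10}$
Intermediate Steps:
$F = 377375$
$x = - \frac{1}{455152}$ ($x = \frac{1}{-455152} = - \frac{1}{455152} \approx -2.1971 \cdot 10^{-6}$)
$\left(V{\left(516 \right)} - 51010\right) \left(x + F\right) = \left(597 - 51010\right) \left(- \frac{1}{455152} + 377375\right) = \left(-50413\right) \frac{171762985999}{455152} = - \frac{8659087413167587}{455152}$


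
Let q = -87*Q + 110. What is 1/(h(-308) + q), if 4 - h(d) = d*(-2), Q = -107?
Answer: 1/8807 ≈ 0.00011355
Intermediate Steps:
h(d) = 4 + 2*d (h(d) = 4 - d*(-2) = 4 - (-2)*d = 4 + 2*d)
q = 9419 (q = -87*(-107) + 110 = 9309 + 110 = 9419)
1/(h(-308) + q) = 1/((4 + 2*(-308)) + 9419) = 1/((4 - 616) + 9419) = 1/(-612 + 9419) = 1/8807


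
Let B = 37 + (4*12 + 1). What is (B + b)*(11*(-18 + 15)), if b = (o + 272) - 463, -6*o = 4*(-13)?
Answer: 3179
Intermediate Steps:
o = 26/3 (o = -2*(-13)/3 = -⅙*(-52) = 26/3 ≈ 8.6667)
B = 86 (B = 37 + (48 + 1) = 37 + 49 = 86)
b = -547/3 (b = (26/3 + 272) - 463 = 842/3 - 463 = -547/3 ≈ -182.33)
(B + b)*(11*(-18 + 15)) = (86 - 547/3)*(11*(-18 + 15)) = -3179*(-3)/3 = -289/3*(-33) = 3179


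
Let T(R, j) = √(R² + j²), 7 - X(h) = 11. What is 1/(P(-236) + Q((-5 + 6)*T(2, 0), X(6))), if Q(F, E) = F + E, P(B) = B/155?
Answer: -155/546 ≈ -0.28388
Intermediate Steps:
X(h) = -4 (X(h) = 7 - 1*11 = 7 - 11 = -4)
P(B) = B/155 (P(B) = B*(1/155) = B/155)
Q(F, E) = E + F
1/(P(-236) + Q((-5 + 6)*T(2, 0), X(6))) = 1/((1/155)*(-236) + (-4 + (-5 + 6)*√(2² + 0²))) = 1/(-236/155 + (-4 + 1*√(4 + 0))) = 1/(-236/155 + (-4 + 1*√4)) = 1/(-236/155 + (-4 + 1*2)) = 1/(-236/155 + (-4 + 2)) = 1/(-236/155 - 2) = 1/(-546/155) = -155/546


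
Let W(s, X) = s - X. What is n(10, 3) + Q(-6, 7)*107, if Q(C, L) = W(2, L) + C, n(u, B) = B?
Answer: -1174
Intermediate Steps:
Q(C, L) = 2 + C - L (Q(C, L) = (2 - L) + C = 2 + C - L)
n(10, 3) + Q(-6, 7)*107 = 3 + (2 - 6 - 1*7)*107 = 3 + (2 - 6 - 7)*107 = 3 - 11*107 = 3 - 1177 = -1174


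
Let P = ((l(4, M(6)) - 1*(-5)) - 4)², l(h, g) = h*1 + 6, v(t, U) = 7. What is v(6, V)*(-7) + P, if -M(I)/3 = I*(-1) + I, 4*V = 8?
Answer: 72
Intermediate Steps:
V = 2 (V = (¼)*8 = 2)
M(I) = 0 (M(I) = -3*(I*(-1) + I) = -3*(-I + I) = -3*0 = 0)
l(h, g) = 6 + h (l(h, g) = h + 6 = 6 + h)
P = 121 (P = (((6 + 4) - 1*(-5)) - 4)² = ((10 + 5) - 4)² = (15 - 4)² = 11² = 121)
v(6, V)*(-7) + P = 7*(-7) + 121 = -49 + 121 = 72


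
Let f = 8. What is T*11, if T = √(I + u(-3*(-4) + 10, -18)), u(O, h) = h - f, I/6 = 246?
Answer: 55*√58 ≈ 418.87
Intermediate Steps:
I = 1476 (I = 6*246 = 1476)
u(O, h) = -8 + h (u(O, h) = h - 1*8 = h - 8 = -8 + h)
T = 5*√58 (T = √(1476 + (-8 - 18)) = √(1476 - 26) = √1450 = 5*√58 ≈ 38.079)
T*11 = (5*√58)*11 = 55*√58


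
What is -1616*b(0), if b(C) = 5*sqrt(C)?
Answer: 0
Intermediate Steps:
-1616*b(0) = -8080*sqrt(0) = -8080*0 = -1616*0 = 0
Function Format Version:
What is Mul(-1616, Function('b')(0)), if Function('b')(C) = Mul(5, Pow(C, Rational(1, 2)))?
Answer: 0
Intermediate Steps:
Mul(-1616, Function('b')(0)) = Mul(-1616, Mul(5, Pow(0, Rational(1, 2)))) = Mul(-1616, Mul(5, 0)) = Mul(-1616, 0) = 0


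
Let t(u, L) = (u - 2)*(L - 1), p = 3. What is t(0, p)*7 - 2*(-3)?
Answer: -22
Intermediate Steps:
t(u, L) = (-1 + L)*(-2 + u) (t(u, L) = (-2 + u)*(-1 + L) = (-1 + L)*(-2 + u))
t(0, p)*7 - 2*(-3) = (2 - 1*0 - 2*3 + 3*0)*7 - 2*(-3) = (2 + 0 - 6 + 0)*7 + 6 = -4*7 + 6 = -28 + 6 = -22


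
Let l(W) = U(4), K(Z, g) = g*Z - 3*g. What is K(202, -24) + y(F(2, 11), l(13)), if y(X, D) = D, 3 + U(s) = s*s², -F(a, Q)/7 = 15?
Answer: -4715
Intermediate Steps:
F(a, Q) = -105 (F(a, Q) = -7*15 = -105)
K(Z, g) = -3*g + Z*g (K(Z, g) = Z*g - 3*g = -3*g + Z*g)
U(s) = -3 + s³ (U(s) = -3 + s*s² = -3 + s³)
l(W) = 61 (l(W) = -3 + 4³ = -3 + 64 = 61)
K(202, -24) + y(F(2, 11), l(13)) = -24*(-3 + 202) + 61 = -24*199 + 61 = -4776 + 61 = -4715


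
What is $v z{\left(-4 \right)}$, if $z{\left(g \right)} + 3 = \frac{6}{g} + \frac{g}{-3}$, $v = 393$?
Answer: $- \frac{2489}{2} \approx -1244.5$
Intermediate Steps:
$z{\left(g \right)} = -3 + \frac{6}{g} - \frac{g}{3}$ ($z{\left(g \right)} = -3 + \left(\frac{6}{g} + \frac{g}{-3}\right) = -3 + \left(\frac{6}{g} + g \left(- \frac{1}{3}\right)\right) = -3 - \left(- \frac{6}{g} + \frac{g}{3}\right) = -3 + \frac{6}{g} - \frac{g}{3}$)
$v z{\left(-4 \right)} = 393 \left(-3 + \frac{6}{-4} - - \frac{4}{3}\right) = 393 \left(-3 + 6 \left(- \frac{1}{4}\right) + \frac{4}{3}\right) = 393 \left(-3 - \frac{3}{2} + \frac{4}{3}\right) = 393 \left(- \frac{19}{6}\right) = - \frac{2489}{2}$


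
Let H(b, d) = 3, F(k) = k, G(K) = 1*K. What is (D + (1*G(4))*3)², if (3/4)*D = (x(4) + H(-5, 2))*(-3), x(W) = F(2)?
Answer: 64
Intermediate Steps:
G(K) = K
x(W) = 2
D = -20 (D = 4*((2 + 3)*(-3))/3 = 4*(5*(-3))/3 = (4/3)*(-15) = -20)
(D + (1*G(4))*3)² = (-20 + (1*4)*3)² = (-20 + 4*3)² = (-20 + 12)² = (-8)² = 64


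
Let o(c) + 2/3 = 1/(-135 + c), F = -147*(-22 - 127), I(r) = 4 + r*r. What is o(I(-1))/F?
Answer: -263/8542170 ≈ -3.0788e-5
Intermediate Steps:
I(r) = 4 + r²
F = 21903 (F = -147*(-149) = 21903)
o(c) = -⅔ + 1/(-135 + c)
o(I(-1))/F = ((273 - 2*(4 + (-1)²))/(3*(-135 + (4 + (-1)²))))/21903 = ((273 - 2*(4 + 1))/(3*(-135 + (4 + 1))))*(1/21903) = ((273 - 2*5)/(3*(-135 + 5)))*(1/21903) = ((⅓)*(273 - 10)/(-130))*(1/21903) = ((⅓)*(-1/130)*263)*(1/21903) = -263/390*1/21903 = -263/8542170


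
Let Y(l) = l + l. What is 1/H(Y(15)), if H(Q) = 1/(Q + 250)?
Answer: 280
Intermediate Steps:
Y(l) = 2*l
H(Q) = 1/(250 + Q)
1/H(Y(15)) = 1/(1/(250 + 2*15)) = 1/(1/(250 + 30)) = 1/(1/280) = 280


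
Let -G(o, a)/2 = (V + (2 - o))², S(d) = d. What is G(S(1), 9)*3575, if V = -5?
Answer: -114400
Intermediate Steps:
G(o, a) = -2*(-3 - o)² (G(o, a) = -2*(-5 + (2 - o))² = -2*(-3 - o)²)
G(S(1), 9)*3575 = -2*(3 + 1)²*3575 = -2*4²*3575 = -2*16*3575 = -32*3575 = -114400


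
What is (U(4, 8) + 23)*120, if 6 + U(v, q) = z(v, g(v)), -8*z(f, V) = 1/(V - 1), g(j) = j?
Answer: 2035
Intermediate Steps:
z(f, V) = -1/(8*(-1 + V)) (z(f, V) = -1/(8*(V - 1)) = -1/(8*(-1 + V)))
U(v, q) = -6 - 1/(-8 + 8*v)
(U(4, 8) + 23)*120 = ((47 - 48*4)/(8*(-1 + 4)) + 23)*120 = ((⅛)*(47 - 192)/3 + 23)*120 = ((⅛)*(⅓)*(-145) + 23)*120 = (-145/24 + 23)*120 = (407/24)*120 = 2035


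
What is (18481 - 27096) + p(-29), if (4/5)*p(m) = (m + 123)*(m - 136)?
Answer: -56005/2 ≈ -28003.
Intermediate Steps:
p(m) = 5*(-136 + m)*(123 + m)/4 (p(m) = 5*((m + 123)*(m - 136))/4 = 5*((123 + m)*(-136 + m))/4 = 5*((-136 + m)*(123 + m))/4 = 5*(-136 + m)*(123 + m)/4)
(18481 - 27096) + p(-29) = (18481 - 27096) + (-20910 - 65/4*(-29) + (5/4)*(-29)**2) = -8615 + (-20910 + 1885/4 + (5/4)*841) = -8615 + (-20910 + 1885/4 + 4205/4) = -8615 - 38775/2 = -56005/2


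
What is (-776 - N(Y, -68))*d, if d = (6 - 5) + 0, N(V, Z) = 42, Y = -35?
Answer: -818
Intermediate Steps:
d = 1 (d = 1 + 0 = 1)
(-776 - N(Y, -68))*d = (-776 - 1*42)*1 = (-776 - 42)*1 = -818*1 = -818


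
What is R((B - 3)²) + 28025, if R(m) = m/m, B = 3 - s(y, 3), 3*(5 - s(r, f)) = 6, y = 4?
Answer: 28026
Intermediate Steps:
s(r, f) = 3 (s(r, f) = 5 - ⅓*6 = 5 - 2 = 3)
B = 0 (B = 3 - 1*3 = 3 - 3 = 0)
R(m) = 1
R((B - 3)²) + 28025 = 1 + 28025 = 28026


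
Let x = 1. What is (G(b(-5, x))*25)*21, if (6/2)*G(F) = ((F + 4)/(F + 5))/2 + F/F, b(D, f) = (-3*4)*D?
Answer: 3395/13 ≈ 261.15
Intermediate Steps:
b(D, f) = -12*D
G(F) = ⅓ + (4 + F)/(6*(5 + F)) (G(F) = (((F + 4)/(F + 5))/2 + F/F)/3 = (((4 + F)/(5 + F))*(½) + 1)/3 = ((4 + F)/(2*(5 + F)) + 1)/3 = (1 + (4 + F)/(2*(5 + F)))/3 = ⅓ + (4 + F)/(6*(5 + F)))
(G(b(-5, x))*25)*21 = (((14 + 3*(-12*(-5)))/(6*(5 - 12*(-5))))*25)*21 = (((14 + 3*60)/(6*(5 + 60)))*25)*21 = (((⅙)*(14 + 180)/65)*25)*21 = (((⅙)*(1/65)*194)*25)*21 = ((97/195)*25)*21 = (485/39)*21 = 3395/13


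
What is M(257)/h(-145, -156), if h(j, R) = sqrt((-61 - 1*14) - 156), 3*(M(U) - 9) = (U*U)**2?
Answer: -4362470428*I*sqrt(231)/693 ≈ -9.5677e+7*I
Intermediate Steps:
M(U) = 9 + U**4/3 (M(U) = 9 + (U*U)**2/3 = 9 + (U**2)**2/3 = 9 + U**4/3)
h(j, R) = I*sqrt(231) (h(j, R) = sqrt((-61 - 14) - 156) = sqrt(-75 - 156) = sqrt(-231) = I*sqrt(231))
M(257)/h(-145, -156) = (9 + (1/3)*257**4)/((I*sqrt(231))) = (9 + (1/3)*4362470401)*(-I*sqrt(231)/231) = (9 + 4362470401/3)*(-I*sqrt(231)/231) = 4362470428*(-I*sqrt(231)/231)/3 = -4362470428*I*sqrt(231)/693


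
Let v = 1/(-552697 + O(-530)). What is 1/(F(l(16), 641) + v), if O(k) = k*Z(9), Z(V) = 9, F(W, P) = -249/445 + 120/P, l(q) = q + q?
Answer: -159014674415/59208297848 ≈ -2.6857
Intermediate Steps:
l(q) = 2*q
F(W, P) = -249/445 + 120/P (F(W, P) = -249*1/445 + 120/P = -249/445 + 120/P)
O(k) = 9*k (O(k) = k*9 = 9*k)
v = -1/557467 (v = 1/(-552697 + 9*(-530)) = 1/(-552697 - 4770) = 1/(-557467) = -1/557467 ≈ -1.7938e-6)
1/(F(l(16), 641) + v) = 1/((-249/445 + 120/641) - 1/557467) = 1/(-106209/285245 - 1/557467) = 1/(-59208297848/159014674415) = -159014674415/59208297848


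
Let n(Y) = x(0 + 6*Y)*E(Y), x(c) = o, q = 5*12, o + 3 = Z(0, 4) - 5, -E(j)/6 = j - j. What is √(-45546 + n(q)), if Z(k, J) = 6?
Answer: I*√45546 ≈ 213.42*I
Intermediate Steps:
E(j) = 0 (E(j) = -6*(j - j) = -6*0 = 0)
o = -2 (o = -3 + (6 - 5) = -3 + 1 = -2)
q = 60
x(c) = -2
n(Y) = 0 (n(Y) = -2*0 = 0)
√(-45546 + n(q)) = √(-45546 + 0) = √(-45546) = I*√45546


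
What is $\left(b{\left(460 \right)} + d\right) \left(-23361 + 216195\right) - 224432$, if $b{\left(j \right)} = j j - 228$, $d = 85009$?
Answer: $57152109322$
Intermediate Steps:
$b{\left(j \right)} = -228 + j^{2}$ ($b{\left(j \right)} = j^{2} - 228 = -228 + j^{2}$)
$\left(b{\left(460 \right)} + d\right) \left(-23361 + 216195\right) - 224432 = \left(\left(-228 + 460^{2}\right) + 85009\right) \left(-23361 + 216195\right) - 224432 = \left(\left(-228 + 211600\right) + 85009\right) 192834 - 224432 = \left(211372 + 85009\right) 192834 - 224432 = 296381 \cdot 192834 - 224432 = 57152333754 - 224432 = 57152109322$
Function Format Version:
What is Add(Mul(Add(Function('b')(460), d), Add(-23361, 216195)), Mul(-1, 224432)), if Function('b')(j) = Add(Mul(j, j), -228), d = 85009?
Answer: 57152109322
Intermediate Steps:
Function('b')(j) = Add(-228, Pow(j, 2)) (Function('b')(j) = Add(Pow(j, 2), -228) = Add(-228, Pow(j, 2)))
Add(Mul(Add(Function('b')(460), d), Add(-23361, 216195)), Mul(-1, 224432)) = Add(Mul(Add(Add(-228, Pow(460, 2)), 85009), Add(-23361, 216195)), Mul(-1, 224432)) = Add(Mul(Add(Add(-228, 211600), 85009), 192834), -224432) = Add(Mul(Add(211372, 85009), 192834), -224432) = Add(Mul(296381, 192834), -224432) = Add(57152333754, -224432) = 57152109322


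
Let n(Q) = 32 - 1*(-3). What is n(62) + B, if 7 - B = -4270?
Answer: 4312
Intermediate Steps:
B = 4277 (B = 7 - 1*(-4270) = 7 + 4270 = 4277)
n(Q) = 35 (n(Q) = 32 + 3 = 35)
n(62) + B = 35 + 4277 = 4312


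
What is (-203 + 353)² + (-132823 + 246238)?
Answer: 135915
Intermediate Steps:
(-203 + 353)² + (-132823 + 246238) = 150² + 113415 = 22500 + 113415 = 135915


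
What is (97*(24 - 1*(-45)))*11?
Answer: 73623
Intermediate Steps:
(97*(24 - 1*(-45)))*11 = (97*(24 + 45))*11 = (97*69)*11 = 6693*11 = 73623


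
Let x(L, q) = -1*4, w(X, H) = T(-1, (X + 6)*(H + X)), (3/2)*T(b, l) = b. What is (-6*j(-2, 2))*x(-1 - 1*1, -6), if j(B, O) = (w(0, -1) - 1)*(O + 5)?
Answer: -280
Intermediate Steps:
T(b, l) = 2*b/3
w(X, H) = -⅔ (w(X, H) = (⅔)*(-1) = -⅔)
x(L, q) = -4
j(B, O) = -25/3 - 5*O/3 (j(B, O) = (-⅔ - 1)*(O + 5) = -5*(5 + O)/3 = -25/3 - 5*O/3)
(-6*j(-2, 2))*x(-1 - 1*1, -6) = -6*(-25/3 - 5/3*2)*(-4) = -6*(-25/3 - 10/3)*(-4) = -6*(-35/3)*(-4) = 70*(-4) = -280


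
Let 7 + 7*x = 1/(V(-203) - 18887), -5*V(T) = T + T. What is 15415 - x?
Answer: 10146857453/658203 ≈ 15416.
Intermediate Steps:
V(T) = -2*T/5 (V(T) = -(T + T)/5 = -2*T/5)
x = -658208/658203 (x = -1 + 1/(7*(-⅖*(-203) - 18887)) = -1 + 1/(7*(406/5 - 18887)) = -1 + 1/(7*(-94029/5)) = -1 + (⅐)*(-5/94029) = -1 - 5/658203 = -658208/658203 ≈ -1.0000)
15415 - x = 15415 - 1*(-658208/658203) = 15415 + 658208/658203 = 10146857453/658203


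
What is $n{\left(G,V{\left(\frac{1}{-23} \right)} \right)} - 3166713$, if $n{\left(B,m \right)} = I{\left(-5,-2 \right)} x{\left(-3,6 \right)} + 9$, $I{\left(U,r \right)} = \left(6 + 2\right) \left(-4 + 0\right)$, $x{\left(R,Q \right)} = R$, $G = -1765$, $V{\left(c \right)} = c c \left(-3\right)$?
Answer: $-3166608$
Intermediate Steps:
$V{\left(c \right)} = - 3 c^{2}$ ($V{\left(c \right)} = c^{2} \left(-3\right) = - 3 c^{2}$)
$I{\left(U,r \right)} = -32$ ($I{\left(U,r \right)} = 8 \left(-4\right) = -32$)
$n{\left(B,m \right)} = 105$ ($n{\left(B,m \right)} = \left(-32\right) \left(-3\right) + 9 = 96 + 9 = 105$)
$n{\left(G,V{\left(\frac{1}{-23} \right)} \right)} - 3166713 = 105 - 3166713 = -3166608$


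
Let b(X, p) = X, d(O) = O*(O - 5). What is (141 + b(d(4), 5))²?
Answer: 18769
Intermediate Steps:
d(O) = O*(-5 + O)
(141 + b(d(4), 5))² = (141 + 4*(-5 + 4))² = (141 + 4*(-1))² = (141 - 4)² = 137² = 18769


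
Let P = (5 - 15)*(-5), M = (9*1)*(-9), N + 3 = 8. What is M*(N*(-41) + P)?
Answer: 12555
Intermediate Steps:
N = 5 (N = -3 + 8 = 5)
M = -81 (M = 9*(-9) = -81)
P = 50 (P = -10*(-5) = 50)
M*(N*(-41) + P) = -81*(5*(-41) + 50) = -81*(-205 + 50) = -81*(-155) = 12555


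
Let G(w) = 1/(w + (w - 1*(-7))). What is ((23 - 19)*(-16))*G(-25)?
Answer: 64/43 ≈ 1.4884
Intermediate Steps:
G(w) = 1/(7 + 2*w) (G(w) = 1/(w + (w + 7)) = 1/(w + (7 + w)) = 1/(7 + 2*w))
((23 - 19)*(-16))*G(-25) = ((23 - 19)*(-16))/(7 + 2*(-25)) = (4*(-16))/(7 - 50) = -64/(-43) = -64*(-1/43) = 64/43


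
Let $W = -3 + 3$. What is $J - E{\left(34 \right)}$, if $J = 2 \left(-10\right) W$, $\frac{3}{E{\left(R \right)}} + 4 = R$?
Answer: $- \frac{1}{10} \approx -0.1$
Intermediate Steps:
$W = 0$
$E{\left(R \right)} = \frac{3}{-4 + R}$
$J = 0$ ($J = 2 \left(-10\right) 0 = \left(-20\right) 0 = 0$)
$J - E{\left(34 \right)} = 0 - \frac{3}{-4 + 34} = 0 - \frac{3}{30} = 0 - 3 \cdot \frac{1}{30} = 0 - \frac{1}{10} = - \frac{1}{10}$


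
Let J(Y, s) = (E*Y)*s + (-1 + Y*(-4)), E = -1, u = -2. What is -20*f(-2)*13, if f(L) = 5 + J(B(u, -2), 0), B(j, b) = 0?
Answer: -1040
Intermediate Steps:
J(Y, s) = -1 - 4*Y - Y*s (J(Y, s) = (-Y)*s + (-1 + Y*(-4)) = -Y*s + (-1 - 4*Y) = -1 - 4*Y - Y*s)
f(L) = 4 (f(L) = 5 + (-1 - 4*0 - 1*0*0) = 5 + (-1 + 0 + 0) = 5 - 1 = 4)
-20*f(-2)*13 = -20*4*13 = -80*13 = -1040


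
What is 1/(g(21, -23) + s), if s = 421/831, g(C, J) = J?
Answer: -831/18692 ≈ -0.044457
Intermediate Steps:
s = 421/831 (s = 421*(1/831) = 421/831 ≈ 0.50662)
1/(g(21, -23) + s) = 1/(-23 + 421/831) = 1/(-18692/831) = -831/18692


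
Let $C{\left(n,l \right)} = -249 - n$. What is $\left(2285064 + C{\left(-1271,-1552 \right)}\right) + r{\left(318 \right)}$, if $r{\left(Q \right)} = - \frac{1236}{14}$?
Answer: $\frac{16001984}{7} \approx 2.286 \cdot 10^{6}$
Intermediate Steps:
$r{\left(Q \right)} = - \frac{618}{7}$ ($r{\left(Q \right)} = \left(-1236\right) \frac{1}{14} = - \frac{618}{7}$)
$\left(2285064 + C{\left(-1271,-1552 \right)}\right) + r{\left(318 \right)} = \left(2285064 - -1022\right) - \frac{618}{7} = \left(2285064 + \left(-249 + 1271\right)\right) - \frac{618}{7} = \left(2285064 + 1022\right) - \frac{618}{7} = 2286086 - \frac{618}{7} = \frac{16001984}{7}$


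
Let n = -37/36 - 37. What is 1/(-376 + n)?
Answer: -36/14905 ≈ -0.0024153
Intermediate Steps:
n = -1369/36 (n = -37*1/36 - 37 = -37/36 - 37 = -1369/36 ≈ -38.028)
1/(-376 + n) = 1/(-376 - 1369/36) = 1/(-14905/36) = -36/14905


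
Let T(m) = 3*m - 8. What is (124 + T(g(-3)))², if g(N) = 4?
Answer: 16384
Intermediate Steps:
T(m) = -8 + 3*m
(124 + T(g(-3)))² = (124 + (-8 + 3*4))² = (124 + (-8 + 12))² = (124 + 4)² = 128² = 16384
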